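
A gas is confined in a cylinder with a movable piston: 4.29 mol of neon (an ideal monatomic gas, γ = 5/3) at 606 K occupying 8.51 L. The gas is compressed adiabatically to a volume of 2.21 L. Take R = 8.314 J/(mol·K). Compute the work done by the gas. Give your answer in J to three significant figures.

W ≈ -47200 J

Adiabatic: TV^(γ−1) = const with γ = 5/3.
T₂ = T₁ (V₁/V₂)^(γ−1) = 606 × (8.51/2.21)^0.667 = 606 × 2.457 = 1489 K.
W_by = nCᵥ(T₁ − T₂) = (4.29)(12.47)(606 − 1489) = -47229 J.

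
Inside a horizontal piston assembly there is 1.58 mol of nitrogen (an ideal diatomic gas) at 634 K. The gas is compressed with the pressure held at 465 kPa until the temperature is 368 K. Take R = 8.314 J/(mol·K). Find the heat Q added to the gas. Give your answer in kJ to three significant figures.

Q ≈ -12.2 kJ

Isobaric: W = nRΔT = (1.58)(8.314)(-266) = -3494 J.
ΔU = nCᵥΔT with Cᵥ = 5R/2: ΔU = (1.58)(20.79)(-266) = -8736 J.
Q = ΔU + W = -8736 − 3494 = -12230 J.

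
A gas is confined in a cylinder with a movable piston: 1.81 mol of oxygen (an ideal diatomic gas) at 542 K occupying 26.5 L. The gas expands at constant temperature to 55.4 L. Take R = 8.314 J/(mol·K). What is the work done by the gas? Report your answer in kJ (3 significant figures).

Isothermal: W = nRT ln(V₂/V₁).
W = (1.81)(8.314)(542) × ln(55.4/26.5)
  = 8156 × 0.7374
W_by_gas = 6015 J.

W ≈ 6.01 kJ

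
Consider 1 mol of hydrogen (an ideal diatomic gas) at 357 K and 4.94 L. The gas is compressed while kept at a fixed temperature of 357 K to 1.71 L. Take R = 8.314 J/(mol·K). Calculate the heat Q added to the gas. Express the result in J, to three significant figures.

Q ≈ -3150 J

Isothermal ⇒ ΔU = 0, so Q = W = nRT ln(V₂/V₁).
Q = (1)(8.314)(357) ln(1.71/4.94) = 2968 × -1.061 = -3149 J.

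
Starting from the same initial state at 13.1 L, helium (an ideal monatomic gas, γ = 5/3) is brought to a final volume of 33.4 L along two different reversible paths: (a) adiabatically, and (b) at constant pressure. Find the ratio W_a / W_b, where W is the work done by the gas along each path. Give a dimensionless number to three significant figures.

Path (a) adiabatic: W = P₁V₁(1 − (V₁/V₂)^(γ−1))/(γ−1) → W_a/(P₁V₁) = 0.6963.
Path (b) isobaric: W = P₁(V₂ − V₁) → W_b/(P₁V₁) = 1.55.
W_a / W_b = 0.6963 / 1.55 = 0.4493.

W_a / W_b ≈ 0.449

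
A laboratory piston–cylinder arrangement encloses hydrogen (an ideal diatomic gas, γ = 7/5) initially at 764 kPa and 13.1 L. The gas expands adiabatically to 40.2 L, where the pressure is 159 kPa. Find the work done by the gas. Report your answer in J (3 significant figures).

W ≈ 9040 J

Adiabatic: W = (P₁V₁ − P₂V₂)/(γ − 1) with γ = 7/5.
P₁V₁ = 10008 J, P₂V₂ = 6392 J.
W = (10008 − 6392) / 0.4 = 9042 J.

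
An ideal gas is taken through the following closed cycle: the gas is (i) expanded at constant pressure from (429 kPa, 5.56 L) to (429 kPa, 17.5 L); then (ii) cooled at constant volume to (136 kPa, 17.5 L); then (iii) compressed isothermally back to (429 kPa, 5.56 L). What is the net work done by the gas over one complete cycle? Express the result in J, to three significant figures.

W_net ≈ 2390 J

Leg (i): W = PΔV = (429)(17.5 − 5.56) = 5122 J.
Leg (ii): W = 0.
Leg (iii): W = PᵢVᵢ ln(V_f/Vᵢ) = (2380) ln(5.56/17.5) = -2729 J.
W_net = 5122 − 2729 = 2393 J.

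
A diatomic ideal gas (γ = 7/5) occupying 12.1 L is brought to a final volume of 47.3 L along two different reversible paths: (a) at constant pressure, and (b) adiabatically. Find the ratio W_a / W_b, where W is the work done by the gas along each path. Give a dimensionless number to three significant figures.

W_a / W_b ≈ 2.77

Path (a) isobaric: W = P₁(V₂ − V₁) → W_a/(P₁V₁) = 2.909.
Path (b) adiabatic: W = P₁V₁(1 − (V₁/V₂)^(γ−1))/(γ−1) → W_b/(P₁V₁) = 1.051.
W_a / W_b = 2.909 / 1.051 = 2.768.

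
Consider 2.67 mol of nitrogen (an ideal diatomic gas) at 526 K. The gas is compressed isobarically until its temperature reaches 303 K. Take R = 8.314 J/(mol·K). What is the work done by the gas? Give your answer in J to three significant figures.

W ≈ -4950 J

Isobaric: W = P ΔV = nR ΔT.
W = (2.67)(8.314)(303 − 526) = -4950 J.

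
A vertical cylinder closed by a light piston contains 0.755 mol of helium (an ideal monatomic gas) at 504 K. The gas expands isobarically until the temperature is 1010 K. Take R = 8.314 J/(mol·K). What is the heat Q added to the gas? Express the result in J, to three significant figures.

Isobaric: W = nRΔT = (0.755)(8.314)(506) = 3176 J.
ΔU = nCᵥΔT with Cᵥ = 3R/2: ΔU = (0.755)(12.47)(506) = 4764 J.
Q = ΔU + W = 4764 + 3176 = 7940 J.

Q ≈ 7940 J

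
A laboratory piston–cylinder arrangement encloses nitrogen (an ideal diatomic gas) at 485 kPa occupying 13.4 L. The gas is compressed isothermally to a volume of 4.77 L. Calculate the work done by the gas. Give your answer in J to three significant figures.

W ≈ -6710 J

Isothermal: W = nRT ln(V₂/V₁) = P₁V₁ ln(V₂/V₁).
P₁V₁ = (485 kPa)(13.4 L) = 6499 J.
W = 6499 × ln(4.77/13.4) = 6499 × -1.033
W_by_gas = -6713 J.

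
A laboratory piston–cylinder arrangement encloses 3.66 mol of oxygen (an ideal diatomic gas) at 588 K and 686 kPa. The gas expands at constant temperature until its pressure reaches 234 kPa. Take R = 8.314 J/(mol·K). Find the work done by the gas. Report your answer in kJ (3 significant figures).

W ≈ 19.2 kJ

Isothermal process: W = nRT ln(V₂/V₁) = nRT ln(P₁/P₂).
W = (3.66)(8.314)(588) × ln(686/234)
  = 17892 × ln(2.932) = 17892 × 1.076
W_by_gas = 19244 J.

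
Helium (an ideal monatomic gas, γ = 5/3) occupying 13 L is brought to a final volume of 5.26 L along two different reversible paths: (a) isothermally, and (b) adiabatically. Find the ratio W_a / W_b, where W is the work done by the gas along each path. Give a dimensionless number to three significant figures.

W_a / W_b ≈ 0.729

Path (a) isothermal: W = P₁V₁ ln(V₂/V₁) → W_a/(P₁V₁) = -0.9048.
Path (b) adiabatic: W = P₁V₁(1 − (V₁/V₂)^(γ−1))/(γ−1) → W_b/(P₁V₁) = -1.242.
W_a / W_b = -0.9048 / -1.242 = 0.7285.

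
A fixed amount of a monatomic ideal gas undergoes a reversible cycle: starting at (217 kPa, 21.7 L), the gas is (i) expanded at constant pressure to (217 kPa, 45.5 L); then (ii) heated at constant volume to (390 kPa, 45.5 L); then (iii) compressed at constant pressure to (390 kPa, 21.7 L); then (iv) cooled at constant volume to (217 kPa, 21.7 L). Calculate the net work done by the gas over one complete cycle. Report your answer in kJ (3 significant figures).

W_net ≈ -4.12 kJ

Constant-volume legs do no work.
W(i) = (217)(45.5 − 21.7) = 5165 J; W(iii) = (390)(21.7 − 45.5) = -9282 J.
W_net = 5165 − 9282 = -4117 J (the counter-clockwise enclosed area).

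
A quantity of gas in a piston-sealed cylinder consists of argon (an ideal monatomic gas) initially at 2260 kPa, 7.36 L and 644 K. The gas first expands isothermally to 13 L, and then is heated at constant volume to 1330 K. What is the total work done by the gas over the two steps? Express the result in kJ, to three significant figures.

W_total ≈ 9.46 kJ

Step 1 (isothermal): W = P₁V₁ ln(V₂/V₁) = (16634) ln(13/7.36) = 9463 J.
Step 2 (isochoric): W = 0 (constant volume).
W_total = 9463 + 0 = 9463 J.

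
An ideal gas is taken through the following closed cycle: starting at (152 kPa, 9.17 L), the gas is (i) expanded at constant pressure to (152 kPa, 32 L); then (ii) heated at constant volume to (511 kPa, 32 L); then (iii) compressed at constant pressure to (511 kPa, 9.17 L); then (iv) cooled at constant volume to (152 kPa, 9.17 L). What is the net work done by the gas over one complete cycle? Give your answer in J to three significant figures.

W_net ≈ -8200 J

Constant-volume legs do no work.
W(i) = (152)(32 − 9.17) = 3470 J; W(iii) = (511)(9.17 − 32) = -11666 J.
W_net = 3470 − 11666 = -8196 J (the counter-clockwise enclosed area).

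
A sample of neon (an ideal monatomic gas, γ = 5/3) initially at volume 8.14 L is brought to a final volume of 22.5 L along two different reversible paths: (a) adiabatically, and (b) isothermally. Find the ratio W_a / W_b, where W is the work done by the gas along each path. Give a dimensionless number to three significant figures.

W_a / W_b ≈ 0.726

Path (a) adiabatic: W = P₁V₁(1 − (V₁/V₂)^(γ−1))/(γ−1) → W_a/(P₁V₁) = 0.7384.
Path (b) isothermal: W = P₁V₁ ln(V₂/V₁) → W_b/(P₁V₁) = 1.017.
W_a / W_b = 0.7384 / 1.017 = 0.7263.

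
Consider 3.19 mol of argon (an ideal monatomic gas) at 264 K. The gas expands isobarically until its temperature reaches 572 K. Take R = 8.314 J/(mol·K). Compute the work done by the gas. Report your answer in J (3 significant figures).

Isobaric: W = P ΔV = nR ΔT.
W = (3.19)(8.314)(572 − 264) = 8169 J.

W ≈ 8170 J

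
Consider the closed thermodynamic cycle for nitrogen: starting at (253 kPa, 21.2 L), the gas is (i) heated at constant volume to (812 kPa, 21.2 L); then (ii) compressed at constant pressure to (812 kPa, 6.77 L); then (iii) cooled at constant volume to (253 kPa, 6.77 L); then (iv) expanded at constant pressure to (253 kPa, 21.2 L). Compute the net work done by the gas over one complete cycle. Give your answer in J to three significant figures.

Constant-volume legs do no work.
W(ii) = (812)(6.77 − 21.2) = -11717 J; W(iv) = (253)(21.2 − 6.77) = 3651 J.
W_net = -11717 + 3651 = -8066 J (the counter-clockwise enclosed area).

W_net ≈ -8070 J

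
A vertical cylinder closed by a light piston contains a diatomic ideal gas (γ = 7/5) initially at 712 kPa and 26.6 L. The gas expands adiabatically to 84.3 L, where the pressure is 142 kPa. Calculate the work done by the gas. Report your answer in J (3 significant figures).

Adiabatic: W = (P₁V₁ − P₂V₂)/(γ − 1) with γ = 7/5.
P₁V₁ = 18939 J, P₂V₂ = 11971 J.
W = (18939 − 11971) / 0.4 = 17422 J.

W ≈ 17400 J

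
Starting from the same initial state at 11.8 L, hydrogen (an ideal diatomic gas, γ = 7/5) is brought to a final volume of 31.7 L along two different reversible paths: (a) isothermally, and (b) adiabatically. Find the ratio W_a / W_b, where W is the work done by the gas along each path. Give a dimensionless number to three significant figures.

W_a / W_b ≈ 1.21

Path (a) isothermal: W = P₁V₁ ln(V₂/V₁) → W_a/(P₁V₁) = 0.9882.
Path (b) adiabatic: W = P₁V₁(1 − (V₁/V₂)^(γ−1))/(γ−1) → W_b/(P₁V₁) = 0.8163.
W_a / W_b = 0.9882 / 0.8163 = 1.211.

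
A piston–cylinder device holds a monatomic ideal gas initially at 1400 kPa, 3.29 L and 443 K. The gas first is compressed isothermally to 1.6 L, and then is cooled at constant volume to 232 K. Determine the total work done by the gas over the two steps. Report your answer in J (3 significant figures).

Step 1 (isothermal): W = P₁V₁ ln(V₂/V₁) = (4606) ln(1.6/3.29) = -3320 J.
Step 2 (isochoric): W = 0 (constant volume).
W_total = -3320 + 0 = -3320 J.

W_total ≈ -3320 J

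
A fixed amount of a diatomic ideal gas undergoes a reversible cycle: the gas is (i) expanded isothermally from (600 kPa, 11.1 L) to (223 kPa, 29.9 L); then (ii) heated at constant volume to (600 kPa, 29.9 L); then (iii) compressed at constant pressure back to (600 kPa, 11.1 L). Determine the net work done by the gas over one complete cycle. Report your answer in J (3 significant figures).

W_net ≈ -4680 J

Leg (i): W = PᵢVᵢ ln(V_f/Vᵢ) = (6660) ln(29.9/11.1) = 6599 J.
Leg (ii): W = 0.
Leg (iii): W = PΔV = (600)(11.1 − 29.9) = -11280 J.
W_net = 6599 − 11280 = -4681 J.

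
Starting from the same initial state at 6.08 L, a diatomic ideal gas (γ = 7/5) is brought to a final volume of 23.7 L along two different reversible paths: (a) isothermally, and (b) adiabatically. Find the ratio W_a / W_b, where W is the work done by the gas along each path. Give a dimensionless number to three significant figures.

Path (a) isothermal: W = P₁V₁ ln(V₂/V₁) → W_a/(P₁V₁) = 1.36.
Path (b) adiabatic: W = P₁V₁(1 − (V₁/V₂)^(γ−1))/(γ−1) → W_b/(P₁V₁) = 1.049.
W_a / W_b = 1.36 / 1.049 = 1.297.

W_a / W_b ≈ 1.30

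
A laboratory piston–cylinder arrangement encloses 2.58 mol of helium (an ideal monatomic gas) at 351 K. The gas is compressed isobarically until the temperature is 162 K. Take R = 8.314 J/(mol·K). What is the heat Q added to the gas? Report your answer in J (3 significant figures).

Isobaric: W = nRΔT = (2.58)(8.314)(-189) = -4054 J.
ΔU = nCᵥΔT with Cᵥ = 3R/2: ΔU = (2.58)(12.47)(-189) = -6081 J.
Q = ΔU + W = -6081 − 4054 = -10135 J.

Q ≈ -10100 J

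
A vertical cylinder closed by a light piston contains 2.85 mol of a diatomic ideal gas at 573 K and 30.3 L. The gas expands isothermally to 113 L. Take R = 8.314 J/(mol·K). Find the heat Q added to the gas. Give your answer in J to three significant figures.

Isothermal ⇒ ΔU = 0, so Q = W = nRT ln(V₂/V₁).
Q = (2.85)(8.314)(573) ln(113/30.3) = 13577 × 1.316 = 17871 J.

Q ≈ 17900 J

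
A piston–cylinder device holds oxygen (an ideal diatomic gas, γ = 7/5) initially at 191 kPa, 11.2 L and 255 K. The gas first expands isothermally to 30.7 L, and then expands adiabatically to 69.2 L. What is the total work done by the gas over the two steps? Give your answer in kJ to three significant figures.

W_total ≈ 3.64 kJ

Step 1 (isothermal): W = P₁V₁ ln(V₂/V₁) = (2139) ln(30.7/11.2) = 2157 J.
After step 1: P = 69.68 kPa, V = 30.7 L, T = 255 K.
Step 2 (adiabatic): W = (P₁V₁ − P₂V₂)/(γ−1) = (2139 − 1545)/0.4 = 1484 J.
W_total = 2157 + 1484 = 3641 J.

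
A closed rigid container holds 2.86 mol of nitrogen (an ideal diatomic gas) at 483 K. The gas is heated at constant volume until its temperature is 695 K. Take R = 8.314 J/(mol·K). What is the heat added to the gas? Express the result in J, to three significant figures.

Constant volume ⇒ W = 0, so Q = ΔU = nCᵥΔT with Cᵥ = 5R/2 = 20.79 J/(mol·K).
ΔU = (2.86)(20.79)(695 − 483) = 12602 J.

Q ≈ 12600 J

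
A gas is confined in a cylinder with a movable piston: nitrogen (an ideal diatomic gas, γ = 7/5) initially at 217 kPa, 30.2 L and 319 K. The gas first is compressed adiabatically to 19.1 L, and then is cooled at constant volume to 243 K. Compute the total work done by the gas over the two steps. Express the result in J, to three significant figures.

Step 1 (adiabatic): W = (P₁V₁ − P₂V₂)/(γ−1) = (6553 − 7871)/0.4 = -3295 J.
Step 2 (isochoric): W = 0 (constant volume).
W_total = -3295 + 0 = -3295 J.

W_total ≈ -3300 J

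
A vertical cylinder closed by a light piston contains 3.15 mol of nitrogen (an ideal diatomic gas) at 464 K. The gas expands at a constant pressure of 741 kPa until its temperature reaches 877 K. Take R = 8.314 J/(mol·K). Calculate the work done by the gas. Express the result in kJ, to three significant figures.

Isobaric: W = P ΔV = nR ΔT.
W = (3.15)(8.314)(877 − 464) = 10816 J.

W ≈ 10.8 kJ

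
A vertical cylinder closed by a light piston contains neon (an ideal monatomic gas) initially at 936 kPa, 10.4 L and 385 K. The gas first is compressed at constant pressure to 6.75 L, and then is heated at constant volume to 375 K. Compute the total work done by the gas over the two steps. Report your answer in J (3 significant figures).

Step 1 (isobaric): W = PΔV = (936 kPa)(6.75 − 10.4 L) = -3416 J.
Step 2 (isochoric): W = 0 (constant volume).
W_total = -3416 + 0 = -3416 J.

W_total ≈ -3420 J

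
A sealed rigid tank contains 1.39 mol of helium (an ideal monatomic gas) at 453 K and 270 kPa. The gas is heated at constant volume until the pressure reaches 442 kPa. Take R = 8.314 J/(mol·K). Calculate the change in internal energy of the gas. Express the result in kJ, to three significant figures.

Constant volume ⇒ W = 0, so Q = ΔU = nCᵥΔT with Cᵥ = 3R/2 = 12.47 J/(mol·K).
At constant V, T₂/T₁ = P₂/P₁ ⇒ ΔT = T₁(P₂/P₁ − 1) = 453·(442/270 − 1) = 288.6 K.
ΔU = (1.39)(12.47)(288.6) = 5002 J.

ΔU ≈ 5.00 kJ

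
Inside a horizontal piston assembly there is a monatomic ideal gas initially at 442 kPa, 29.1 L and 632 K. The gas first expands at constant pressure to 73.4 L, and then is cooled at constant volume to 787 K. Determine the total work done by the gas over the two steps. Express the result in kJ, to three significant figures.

Step 1 (isobaric): W = PΔV = (442 kPa)(73.4 − 29.1 L) = 19581 J.
Step 2 (isochoric): W = 0 (constant volume).
W_total = 19581 + 0 = 19581 J.

W_total ≈ 19.6 kJ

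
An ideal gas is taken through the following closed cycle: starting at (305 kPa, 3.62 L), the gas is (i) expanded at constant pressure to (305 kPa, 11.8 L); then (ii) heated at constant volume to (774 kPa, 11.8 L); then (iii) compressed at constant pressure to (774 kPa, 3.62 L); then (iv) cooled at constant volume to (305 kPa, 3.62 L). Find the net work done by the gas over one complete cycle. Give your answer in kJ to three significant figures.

Constant-volume legs do no work.
W(i) = (305)(11.8 − 3.62) = 2495 J; W(iii) = (774)(3.62 − 11.8) = -6331 J.
W_net = 2495 − 6331 = -3836 J (the counter-clockwise enclosed area).

W_net ≈ -3.84 kJ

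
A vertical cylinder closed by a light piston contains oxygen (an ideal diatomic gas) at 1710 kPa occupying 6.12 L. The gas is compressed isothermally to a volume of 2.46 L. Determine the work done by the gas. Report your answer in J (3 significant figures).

Isothermal: W = nRT ln(V₂/V₁) = P₁V₁ ln(V₂/V₁).
P₁V₁ = (1710 kPa)(6.12 L) = 10465 J.
W = 10465 × ln(2.46/6.12) = 10465 × -0.9114
W_by_gas = -9538 J.

W ≈ -9540 J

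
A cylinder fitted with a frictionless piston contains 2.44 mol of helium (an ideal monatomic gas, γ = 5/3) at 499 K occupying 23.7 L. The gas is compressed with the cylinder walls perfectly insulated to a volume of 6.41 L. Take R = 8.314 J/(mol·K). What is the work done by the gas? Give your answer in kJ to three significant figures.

W ≈ -21.1 kJ

Adiabatic: TV^(γ−1) = const with γ = 5/3.
T₂ = T₁ (V₁/V₂)^(γ−1) = 499 × (23.7/6.41)^0.667 = 499 × 2.391 = 1193 K.
W_by = nCᵥ(T₁ − T₂) = (2.44)(12.47)(499 − 1193) = -21122 J.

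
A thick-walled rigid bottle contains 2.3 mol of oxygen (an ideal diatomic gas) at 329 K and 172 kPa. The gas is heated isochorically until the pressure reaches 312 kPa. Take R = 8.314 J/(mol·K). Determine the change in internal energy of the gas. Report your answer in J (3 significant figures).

ΔU ≈ 12800 J

Constant volume ⇒ W = 0, so Q = ΔU = nCᵥΔT with Cᵥ = 5R/2 = 20.79 J/(mol·K).
At constant V, T₂/T₁ = P₂/P₁ ⇒ ΔT = T₁(P₂/P₁ − 1) = 329·(312/172 − 1) = 267.8 K.
ΔU = (2.3)(20.79)(267.8) = 12802 J.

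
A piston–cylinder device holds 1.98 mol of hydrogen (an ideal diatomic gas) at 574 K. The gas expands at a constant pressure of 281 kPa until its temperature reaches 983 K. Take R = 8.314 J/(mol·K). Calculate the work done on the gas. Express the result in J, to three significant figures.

Isobaric: W = P ΔV = nR ΔT.
W = (1.98)(8.314)(983 − 574) = 6733 J.
Work on gas = −W_by = -6733 J.

W ≈ -6730 J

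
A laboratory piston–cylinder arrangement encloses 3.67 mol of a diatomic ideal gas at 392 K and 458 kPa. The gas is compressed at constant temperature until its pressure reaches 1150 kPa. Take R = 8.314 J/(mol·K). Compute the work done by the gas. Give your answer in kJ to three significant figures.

Isothermal process: W = nRT ln(V₂/V₁) = nRT ln(P₁/P₂).
W = (3.67)(8.314)(392) × ln(458/1150)
  = 11961 × ln(0.3983) = 11961 × -0.9206
W_by_gas = -11012 J.

W ≈ -11.0 kJ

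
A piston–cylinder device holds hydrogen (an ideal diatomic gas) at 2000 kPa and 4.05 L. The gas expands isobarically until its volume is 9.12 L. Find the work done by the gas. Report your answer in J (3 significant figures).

Isobaric: W = P ΔV.
W = (2000 kPa)(9.12 − 4.05 L) = (2000)(5.07) = 10140 J.

W ≈ 10100 J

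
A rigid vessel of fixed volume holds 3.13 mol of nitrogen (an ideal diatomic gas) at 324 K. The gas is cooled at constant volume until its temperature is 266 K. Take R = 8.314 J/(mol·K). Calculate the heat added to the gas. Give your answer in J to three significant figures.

Constant volume ⇒ W = 0, so Q = ΔU = nCᵥΔT with Cᵥ = 5R/2 = 20.79 J/(mol·K).
ΔU = (3.13)(20.79)(266 − 324) = -3773 J.

Q ≈ -3770 J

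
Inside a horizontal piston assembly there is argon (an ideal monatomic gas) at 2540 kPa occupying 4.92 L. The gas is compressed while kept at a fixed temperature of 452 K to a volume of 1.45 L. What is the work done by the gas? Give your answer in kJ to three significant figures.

Isothermal: W = nRT ln(V₂/V₁) = P₁V₁ ln(V₂/V₁).
P₁V₁ = (2540 kPa)(4.92 L) = 12497 J.
W = 12497 × ln(1.45/4.92) = 12497 × -1.222
W_by_gas = -15268 J.

W ≈ -15.3 kJ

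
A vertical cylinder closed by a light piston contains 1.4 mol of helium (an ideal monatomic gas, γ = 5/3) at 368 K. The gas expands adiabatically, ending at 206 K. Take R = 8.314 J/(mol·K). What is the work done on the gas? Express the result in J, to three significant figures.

Adiabatic ⇒ Q = 0, so W_by = −ΔU = nCᵥ(T₁ − T₂).
Cᵥ = 3R/2 = 12.47 J/(mol·K).
W = (1.4)(12.47)(368 − 206) = 2828 J.
Work on gas = −W_by = -2828 J.

W ≈ -2830 J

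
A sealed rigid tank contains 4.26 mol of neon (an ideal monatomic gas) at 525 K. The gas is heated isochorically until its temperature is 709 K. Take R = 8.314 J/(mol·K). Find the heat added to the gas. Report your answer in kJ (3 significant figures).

Constant volume ⇒ W = 0, so Q = ΔU = nCᵥΔT with Cᵥ = 3R/2 = 12.47 J/(mol·K).
ΔU = (4.26)(12.47)(709 − 525) = 9775 J.

Q ≈ 9.78 kJ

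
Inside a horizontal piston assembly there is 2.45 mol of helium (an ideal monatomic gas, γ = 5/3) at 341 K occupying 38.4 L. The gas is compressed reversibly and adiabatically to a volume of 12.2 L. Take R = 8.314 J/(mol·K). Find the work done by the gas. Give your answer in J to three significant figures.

W ≈ -12000 J

Adiabatic: TV^(γ−1) = const with γ = 5/3.
T₂ = T₁ (V₁/V₂)^(γ−1) = 341 × (38.4/12.2)^0.667 = 341 × 2.148 = 732.4 K.
W_by = nCᵥ(T₁ − T₂) = (2.45)(12.47)(341 − 732.4) = -11958 J.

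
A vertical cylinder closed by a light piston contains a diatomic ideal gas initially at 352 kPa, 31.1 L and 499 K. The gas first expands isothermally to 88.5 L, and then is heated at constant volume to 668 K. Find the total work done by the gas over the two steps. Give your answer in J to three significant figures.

W_total ≈ 11400 J

Step 1 (isothermal): W = P₁V₁ ln(V₂/V₁) = (10947) ln(88.5/31.1) = 11449 J.
Step 2 (isochoric): W = 0 (constant volume).
W_total = 11449 + 0 = 11449 J.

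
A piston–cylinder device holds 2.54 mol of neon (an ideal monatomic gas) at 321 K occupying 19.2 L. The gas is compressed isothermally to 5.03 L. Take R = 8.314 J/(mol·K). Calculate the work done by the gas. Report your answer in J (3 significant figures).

Isothermal: W = nRT ln(V₂/V₁).
W = (2.54)(8.314)(321) × ln(5.03/19.2)
  = 6779 × -1.339
W_by_gas = -9080 J.

W ≈ -9080 J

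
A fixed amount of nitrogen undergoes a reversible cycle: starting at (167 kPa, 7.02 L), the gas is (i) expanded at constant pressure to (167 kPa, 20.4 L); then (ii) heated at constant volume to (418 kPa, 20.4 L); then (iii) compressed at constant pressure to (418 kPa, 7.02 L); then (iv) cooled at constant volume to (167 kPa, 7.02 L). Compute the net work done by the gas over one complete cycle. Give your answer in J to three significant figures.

Constant-volume legs do no work.
W(i) = (167)(20.4 − 7.02) = 2234 J; W(iii) = (418)(7.02 − 20.4) = -5593 J.
W_net = 2234 − 5593 = -3358 J (the counter-clockwise enclosed area).

W_net ≈ -3360 J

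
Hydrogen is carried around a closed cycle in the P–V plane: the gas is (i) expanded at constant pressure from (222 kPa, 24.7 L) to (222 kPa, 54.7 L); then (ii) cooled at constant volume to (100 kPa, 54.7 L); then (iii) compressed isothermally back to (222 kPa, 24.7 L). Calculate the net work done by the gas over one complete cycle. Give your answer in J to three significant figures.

Leg (i): W = PΔV = (222)(54.7 − 24.7) = 6660 J.
Leg (ii): W = 0.
Leg (iii): W = PᵢVᵢ ln(V_f/Vᵢ) = (5470) ln(24.7/54.7) = -4349 J.
W_net = 6660 − 4349 = 2311 J.

W_net ≈ 2310 J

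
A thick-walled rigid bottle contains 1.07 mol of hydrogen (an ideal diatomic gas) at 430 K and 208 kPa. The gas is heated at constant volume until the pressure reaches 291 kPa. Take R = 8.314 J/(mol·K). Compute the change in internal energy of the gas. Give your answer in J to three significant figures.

Constant volume ⇒ W = 0, so Q = ΔU = nCᵥΔT with Cᵥ = 5R/2 = 20.79 J/(mol·K).
At constant V, T₂/T₁ = P₂/P₁ ⇒ ΔT = T₁(P₂/P₁ − 1) = 430·(291/208 − 1) = 171.6 K.
ΔU = (1.07)(20.79)(171.6) = 3816 J.

ΔU ≈ 3820 J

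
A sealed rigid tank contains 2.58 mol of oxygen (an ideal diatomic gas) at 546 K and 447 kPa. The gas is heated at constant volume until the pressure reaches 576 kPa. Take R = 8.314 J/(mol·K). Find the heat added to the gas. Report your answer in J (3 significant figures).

Constant volume ⇒ W = 0, so Q = ΔU = nCᵥΔT with Cᵥ = 5R/2 = 20.79 J/(mol·K).
At constant V, T₂/T₁ = P₂/P₁ ⇒ ΔT = T₁(P₂/P₁ − 1) = 546·(576/447 − 1) = 157.6 K.
ΔU = (2.58)(20.79)(157.6) = 8450 J.

Q ≈ 8450 J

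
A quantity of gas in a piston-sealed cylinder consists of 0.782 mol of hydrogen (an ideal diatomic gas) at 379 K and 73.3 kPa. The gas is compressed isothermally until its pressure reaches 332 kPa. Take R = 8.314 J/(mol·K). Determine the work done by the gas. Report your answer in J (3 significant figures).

Isothermal process: W = nRT ln(V₂/V₁) = nRT ln(P₁/P₂).
W = (0.782)(8.314)(379) × ln(73.3/332)
  = 2464 × ln(0.2208) = 2464 × -1.511
W_by_gas = -3722 J.

W ≈ -3720 J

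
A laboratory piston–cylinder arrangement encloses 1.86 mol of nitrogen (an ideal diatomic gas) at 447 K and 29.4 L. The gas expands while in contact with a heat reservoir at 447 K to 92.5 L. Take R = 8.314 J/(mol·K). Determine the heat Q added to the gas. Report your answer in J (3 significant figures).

Isothermal ⇒ ΔU = 0, so Q = W = nRT ln(V₂/V₁).
Q = (1.86)(8.314)(447) ln(92.5/29.4) = 6912 × 1.146 = 7923 J.

Q ≈ 7920 J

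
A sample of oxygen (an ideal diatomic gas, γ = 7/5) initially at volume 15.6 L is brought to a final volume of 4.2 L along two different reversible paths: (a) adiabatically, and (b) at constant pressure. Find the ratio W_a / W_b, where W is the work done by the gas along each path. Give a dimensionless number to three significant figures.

Path (a) adiabatic: W = P₁V₁(1 − (V₁/V₂)^(γ−1))/(γ−1) → W_a/(P₁V₁) = -1.726.
Path (b) isobaric: W = P₁(V₂ − V₁) → W_b/(P₁V₁) = -0.7308.
W_a / W_b = -1.726 / -0.7308 = 2.361.

W_a / W_b ≈ 2.36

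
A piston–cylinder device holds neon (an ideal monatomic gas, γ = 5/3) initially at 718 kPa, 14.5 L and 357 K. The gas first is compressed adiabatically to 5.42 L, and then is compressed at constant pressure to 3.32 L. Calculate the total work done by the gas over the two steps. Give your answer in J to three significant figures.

W_total ≈ -22300 J

Step 1 (adiabatic): W = (P₁V₁ − P₂V₂)/(γ−1) = (10411 − 20063)/0.667 = -14479 J.
After step 1: P = 3702 kPa, V = 5.42 L, T = 688 K.
Step 2 (isobaric): W = PΔV = (3702 kPa)(3.32 − 5.42 L) = -7774 J.
W_total = -14479 − 7774 = -22252 J.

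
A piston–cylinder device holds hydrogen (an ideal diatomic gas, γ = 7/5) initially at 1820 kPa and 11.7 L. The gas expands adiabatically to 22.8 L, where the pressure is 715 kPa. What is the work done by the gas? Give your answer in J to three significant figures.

Adiabatic: W = (P₁V₁ − P₂V₂)/(γ − 1) with γ = 7/5.
P₁V₁ = 21294 J, P₂V₂ = 16302 J.
W = (21294 − 16302) / 0.4 = 12480 J.

W ≈ 12500 J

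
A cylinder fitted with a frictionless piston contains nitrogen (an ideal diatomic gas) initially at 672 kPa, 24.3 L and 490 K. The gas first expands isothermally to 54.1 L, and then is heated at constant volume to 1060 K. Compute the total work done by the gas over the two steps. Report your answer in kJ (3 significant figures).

W_total ≈ 13.1 kJ

Step 1 (isothermal): W = P₁V₁ ln(V₂/V₁) = (16330) ln(54.1/24.3) = 13070 J.
Step 2 (isochoric): W = 0 (constant volume).
W_total = 13070 + 0 = 13070 J.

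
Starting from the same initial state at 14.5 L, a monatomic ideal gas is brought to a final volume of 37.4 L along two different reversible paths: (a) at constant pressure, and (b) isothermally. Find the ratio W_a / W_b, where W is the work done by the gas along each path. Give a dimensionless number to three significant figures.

Path (a) isobaric: W = P₁(V₂ − V₁) → W_a/(P₁V₁) = 1.579.
Path (b) isothermal: W = P₁V₁ ln(V₂/V₁) → W_b/(P₁V₁) = 0.9475.
W_a / W_b = 1.579 / 0.9475 = 1.667.

W_a / W_b ≈ 1.67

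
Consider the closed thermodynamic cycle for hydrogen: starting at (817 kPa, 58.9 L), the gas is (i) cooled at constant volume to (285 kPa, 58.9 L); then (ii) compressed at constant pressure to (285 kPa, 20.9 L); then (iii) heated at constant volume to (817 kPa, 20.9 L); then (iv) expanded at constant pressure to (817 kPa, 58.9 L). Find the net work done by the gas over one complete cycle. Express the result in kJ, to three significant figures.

W_net ≈ 20.2 kJ

Constant-volume legs do no work.
W(ii) = (285)(20.9 − 58.9) = -10830 J; W(iv) = (817)(58.9 − 20.9) = 31046 J.
W_net = -10830 + 31046 = 20216 J (the clockwise enclosed area).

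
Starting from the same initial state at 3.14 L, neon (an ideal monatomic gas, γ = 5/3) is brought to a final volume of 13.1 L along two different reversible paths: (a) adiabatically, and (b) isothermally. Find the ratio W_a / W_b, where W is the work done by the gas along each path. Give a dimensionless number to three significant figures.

Path (a) adiabatic: W = P₁V₁(1 − (V₁/V₂)^(γ−1))/(γ−1) → W_a/(P₁V₁) = 0.9212.
Path (b) isothermal: W = P₁V₁ ln(V₂/V₁) → W_b/(P₁V₁) = 1.428.
W_a / W_b = 0.9212 / 1.428 = 0.6449.

W_a / W_b ≈ 0.645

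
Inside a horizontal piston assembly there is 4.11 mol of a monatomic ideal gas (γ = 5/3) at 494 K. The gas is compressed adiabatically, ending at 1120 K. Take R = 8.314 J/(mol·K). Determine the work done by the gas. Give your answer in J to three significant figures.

W ≈ -32100 J

Adiabatic ⇒ Q = 0, so W_by = −ΔU = nCᵥ(T₁ − T₂).
Cᵥ = 3R/2 = 12.47 J/(mol·K).
W = (4.11)(12.47)(494 − 1120) = -32086 J.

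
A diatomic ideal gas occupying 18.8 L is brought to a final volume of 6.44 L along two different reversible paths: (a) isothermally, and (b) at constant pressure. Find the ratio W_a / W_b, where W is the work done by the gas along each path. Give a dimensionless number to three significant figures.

W_a / W_b ≈ 1.63

Path (a) isothermal: W = P₁V₁ ln(V₂/V₁) → W_a/(P₁V₁) = -1.071.
Path (b) isobaric: W = P₁(V₂ − V₁) → W_b/(P₁V₁) = -0.6574.
W_a / W_b = -1.071 / -0.6574 = 1.63.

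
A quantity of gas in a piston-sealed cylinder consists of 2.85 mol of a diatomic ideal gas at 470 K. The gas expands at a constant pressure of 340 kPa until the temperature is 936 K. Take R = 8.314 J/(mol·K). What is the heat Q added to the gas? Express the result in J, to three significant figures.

Isobaric: W = nRΔT = (2.85)(8.314)(466) = 11042 J.
ΔU = nCᵥΔT with Cᵥ = 5R/2: ΔU = (2.85)(20.79)(466) = 27605 J.
Q = ΔU + W = 27605 + 11042 = 38646 J.

Q ≈ 38600 J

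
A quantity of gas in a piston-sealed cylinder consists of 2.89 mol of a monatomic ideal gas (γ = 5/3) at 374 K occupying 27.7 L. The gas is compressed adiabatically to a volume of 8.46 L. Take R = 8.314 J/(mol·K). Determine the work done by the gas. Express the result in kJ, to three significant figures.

W ≈ -16.2 kJ

Adiabatic: TV^(γ−1) = const with γ = 5/3.
T₂ = T₁ (V₁/V₂)^(γ−1) = 374 × (27.7/8.46)^0.667 = 374 × 2.205 = 824.7 K.
W_by = nCᵥ(T₁ − T₂) = (2.89)(12.47)(374 − 824.7) = -16243 J.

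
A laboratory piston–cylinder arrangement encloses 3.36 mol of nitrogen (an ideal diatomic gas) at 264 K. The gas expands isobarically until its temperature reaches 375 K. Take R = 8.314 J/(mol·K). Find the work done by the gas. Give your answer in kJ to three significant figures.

Isobaric: W = P ΔV = nR ΔT.
W = (3.36)(8.314)(375 − 264) = 3101 J.

W ≈ 3.10 kJ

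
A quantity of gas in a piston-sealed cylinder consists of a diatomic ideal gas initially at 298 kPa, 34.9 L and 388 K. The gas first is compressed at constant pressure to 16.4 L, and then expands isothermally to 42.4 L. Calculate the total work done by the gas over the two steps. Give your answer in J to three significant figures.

Step 1 (isobaric): W = PΔV = (298 kPa)(16.4 − 34.9 L) = -5513 J.
After step 1: P = 298 kPa, V = 16.4 L, T = 182.3 K.
Step 2 (isothermal): W = P₁V₁ ln(V₂/V₁) = (4887) ln(42.4/16.4) = 4642 J.
W_total = -5513 + 4642 = -870.8 J.

W_total ≈ -871 J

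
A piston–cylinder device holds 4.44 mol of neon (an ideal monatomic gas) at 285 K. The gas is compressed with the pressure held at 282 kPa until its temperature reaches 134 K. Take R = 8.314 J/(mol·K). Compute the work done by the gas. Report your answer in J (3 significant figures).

Isobaric: W = P ΔV = nR ΔT.
W = (4.44)(8.314)(134 − 285) = -5574 J.

W ≈ -5570 J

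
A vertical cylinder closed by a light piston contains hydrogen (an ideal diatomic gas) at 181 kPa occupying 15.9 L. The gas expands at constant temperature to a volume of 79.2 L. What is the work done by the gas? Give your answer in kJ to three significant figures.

W ≈ 4.62 kJ

Isothermal: W = nRT ln(V₂/V₁) = P₁V₁ ln(V₂/V₁).
P₁V₁ = (181 kPa)(15.9 L) = 2878 J.
W = 2878 × ln(79.2/15.9) = 2878 × 1.606
W_by_gas = 4621 J.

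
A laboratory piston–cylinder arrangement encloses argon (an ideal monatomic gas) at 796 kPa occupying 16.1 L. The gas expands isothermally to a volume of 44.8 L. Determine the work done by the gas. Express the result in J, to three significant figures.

Isothermal: W = nRT ln(V₂/V₁) = P₁V₁ ln(V₂/V₁).
P₁V₁ = (796 kPa)(16.1 L) = 12816 J.
W = 12816 × ln(44.8/16.1) = 12816 × 1.023
W_by_gas = 13115 J.

W ≈ 13100 J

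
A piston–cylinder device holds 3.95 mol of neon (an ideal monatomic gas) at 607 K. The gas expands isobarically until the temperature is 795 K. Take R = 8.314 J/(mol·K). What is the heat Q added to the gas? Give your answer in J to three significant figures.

Q ≈ 15400 J

Isobaric: W = nRΔT = (3.95)(8.314)(188) = 6174 J.
ΔU = nCᵥΔT with Cᵥ = 3R/2: ΔU = (3.95)(12.47)(188) = 9261 J.
Q = ΔU + W = 9261 + 6174 = 15435 J.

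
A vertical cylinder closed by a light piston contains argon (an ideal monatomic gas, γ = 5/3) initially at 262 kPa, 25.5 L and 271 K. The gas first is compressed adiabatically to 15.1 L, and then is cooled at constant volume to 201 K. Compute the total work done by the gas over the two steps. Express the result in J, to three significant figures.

W_total ≈ -4190 J

Step 1 (adiabatic): W = (P₁V₁ − P₂V₂)/(γ−1) = (6681 − 9474)/0.667 = -4190 J.
Step 2 (isochoric): W = 0 (constant volume).
W_total = -4190 + 0 = -4190 J.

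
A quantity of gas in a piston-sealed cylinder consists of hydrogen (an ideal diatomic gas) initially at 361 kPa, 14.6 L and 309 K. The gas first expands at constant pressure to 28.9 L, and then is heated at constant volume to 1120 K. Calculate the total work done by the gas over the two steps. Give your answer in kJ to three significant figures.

W_total ≈ 5.16 kJ

Step 1 (isobaric): W = PΔV = (361 kPa)(28.9 − 14.6 L) = 5162 J.
Step 2 (isochoric): W = 0 (constant volume).
W_total = 5162 + 0 = 5162 J.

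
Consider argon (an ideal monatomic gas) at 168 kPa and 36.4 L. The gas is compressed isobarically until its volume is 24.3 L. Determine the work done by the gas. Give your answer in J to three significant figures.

W ≈ -2030 J

Isobaric: W = P ΔV.
W = (168 kPa)(24.3 − 36.4 L) = (168)(-12.1) = -2033 J.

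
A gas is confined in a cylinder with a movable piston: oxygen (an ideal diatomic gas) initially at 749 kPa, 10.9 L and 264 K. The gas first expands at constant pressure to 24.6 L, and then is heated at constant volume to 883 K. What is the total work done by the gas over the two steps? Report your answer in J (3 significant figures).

W_total ≈ 10300 J

Step 1 (isobaric): W = PΔV = (749 kPa)(24.6 − 10.9 L) = 10261 J.
Step 2 (isochoric): W = 0 (constant volume).
W_total = 10261 + 0 = 10261 J.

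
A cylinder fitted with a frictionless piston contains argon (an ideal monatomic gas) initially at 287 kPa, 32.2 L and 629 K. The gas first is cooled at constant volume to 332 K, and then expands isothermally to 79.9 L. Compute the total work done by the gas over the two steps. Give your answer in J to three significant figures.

W_total ≈ 4430 J

Step 1 (isochoric): W = 0 (constant volume).
After step 1: P = 151.5 kPa (V unchanged).
Step 2 (isothermal): W = P₁V₁ ln(V₂/V₁) = (4878) ln(79.9/32.2) = 4433 J.
W_total = 0 + 4433 = 4433 J.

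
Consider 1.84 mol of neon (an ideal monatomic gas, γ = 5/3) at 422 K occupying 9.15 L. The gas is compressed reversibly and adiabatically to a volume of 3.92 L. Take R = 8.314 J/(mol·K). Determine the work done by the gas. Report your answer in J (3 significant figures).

W ≈ -7360 J

Adiabatic: TV^(γ−1) = const with γ = 5/3.
T₂ = T₁ (V₁/V₂)^(γ−1) = 422 × (9.15/3.92)^0.667 = 422 × 1.76 = 742.6 K.
W_by = nCᵥ(T₁ − T₂) = (1.84)(12.47)(422 − 742.6) = -7356 J.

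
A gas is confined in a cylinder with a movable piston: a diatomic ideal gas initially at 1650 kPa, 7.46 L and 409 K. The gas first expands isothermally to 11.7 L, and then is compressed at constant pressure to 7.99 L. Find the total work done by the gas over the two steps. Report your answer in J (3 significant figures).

Step 1 (isothermal): W = P₁V₁ ln(V₂/V₁) = (12309) ln(11.7/7.46) = 5539 J.
After step 1: P = 1052 kPa, V = 11.7 L, T = 409 K.
Step 2 (isobaric): W = PΔV = (1052 kPa)(7.99 − 11.7 L) = -3903 J.
W_total = 5539 − 3903 = 1636 J.

W_total ≈ 1640 J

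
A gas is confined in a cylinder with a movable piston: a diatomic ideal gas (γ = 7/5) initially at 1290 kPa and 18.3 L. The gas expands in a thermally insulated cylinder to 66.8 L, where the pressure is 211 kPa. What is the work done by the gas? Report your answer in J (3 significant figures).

Adiabatic: W = (P₁V₁ − P₂V₂)/(γ − 1) with γ = 7/5.
P₁V₁ = 23607 J, P₂V₂ = 14095 J.
W = (23607 − 14095) / 0.4 = 23781 J.

W ≈ 23800 J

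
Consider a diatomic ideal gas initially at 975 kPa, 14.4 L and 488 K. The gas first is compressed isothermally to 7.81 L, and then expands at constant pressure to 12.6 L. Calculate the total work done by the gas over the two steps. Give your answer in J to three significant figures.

Step 1 (isothermal): W = P₁V₁ ln(V₂/V₁) = (14040) ln(7.81/14.4) = -8590 J.
After step 1: P = 1798 kPa, V = 7.81 L, T = 488 K.
Step 2 (isobaric): W = PΔV = (1798 kPa)(12.6 − 7.81 L) = 8611 J.
W_total = -8590 + 8611 = 20.96 J.

W_total ≈ 21.0 J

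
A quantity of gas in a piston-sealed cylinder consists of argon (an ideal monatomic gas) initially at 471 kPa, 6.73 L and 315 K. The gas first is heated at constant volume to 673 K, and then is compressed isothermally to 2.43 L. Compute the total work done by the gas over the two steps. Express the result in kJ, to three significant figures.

W_total ≈ -6.90 kJ

Step 1 (isochoric): W = 0 (constant volume).
After step 1: P = 1006 kPa (V unchanged).
Step 2 (isothermal): W = P₁V₁ ln(V₂/V₁) = (6772) ln(2.43/6.73) = -6899 J.
W_total = 0 − 6899 = -6899 J.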